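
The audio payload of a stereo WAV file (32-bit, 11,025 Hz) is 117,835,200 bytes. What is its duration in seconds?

1,336 seconds

Byte rate = 11,025 × 4 × 2 = 88,200 bytes/s.
Duration = 117,835,200 / 88,200 = 1,336 s.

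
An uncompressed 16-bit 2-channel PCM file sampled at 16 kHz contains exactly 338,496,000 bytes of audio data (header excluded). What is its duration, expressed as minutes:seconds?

88:09

Byte rate = 16,000 × 2 × 2 = 64,000 bytes/s.
Duration = 338,496,000 / 64,000 = 5,289 s.
5,289 s = 88:09.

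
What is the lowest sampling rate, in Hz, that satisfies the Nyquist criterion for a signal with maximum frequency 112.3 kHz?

224,600 Hz

Minimum sample rate = 2 × 112,300 Hz = 224,600 Hz.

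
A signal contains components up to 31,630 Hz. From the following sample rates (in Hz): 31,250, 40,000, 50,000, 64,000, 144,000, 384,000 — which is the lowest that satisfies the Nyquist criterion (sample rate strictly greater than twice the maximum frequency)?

Need sample rate > 2 × 31,630 = 63,260 Hz.
Lowest listed rate above 63,260 Hz is 64,000 Hz.

64,000 Hz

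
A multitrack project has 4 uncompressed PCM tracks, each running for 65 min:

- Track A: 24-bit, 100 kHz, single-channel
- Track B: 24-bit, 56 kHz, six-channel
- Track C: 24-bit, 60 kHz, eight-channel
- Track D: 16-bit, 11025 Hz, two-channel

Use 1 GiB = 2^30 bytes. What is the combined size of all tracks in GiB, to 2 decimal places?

10.14 GiB

65 min = 3,900 s.
Track A: 100,000 × 3,900 × 3 × 1 = 1,170,000,000 bytes.
Track B: 56,000 × 3,900 × 3 × 6 = 3,931,200,000 bytes.
Track C: 60,000 × 3,900 × 3 × 8 = 5,616,000,000 bytes.
Track D: 11,025 × 3,900 × 2 × 2 = 171,990,000 bytes.
Total = 10,889,190,000 bytes = 10.14 GiB.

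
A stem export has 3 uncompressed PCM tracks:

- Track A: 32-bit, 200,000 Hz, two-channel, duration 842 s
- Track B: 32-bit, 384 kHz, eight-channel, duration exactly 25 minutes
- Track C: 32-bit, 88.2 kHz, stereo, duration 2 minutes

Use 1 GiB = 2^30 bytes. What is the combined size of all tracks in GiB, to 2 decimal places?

Track A: 200,000 × 842 × 4 × 2 = 1,347,200,000 bytes.
Track B: exactly 25 minutes = 1,500 s; 384,000 × 1,500 × 4 × 8 = 18,432,000,000 bytes.
Track C: 2 minutes = 120 s; 88,200 × 120 × 4 × 2 = 84,672,000 bytes.
Total = 19,863,872,000 bytes = 18.50 GiB.

18.50 GiB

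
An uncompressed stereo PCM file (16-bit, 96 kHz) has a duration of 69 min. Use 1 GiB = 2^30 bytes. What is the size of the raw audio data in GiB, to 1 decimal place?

1.5 GiB

Duration = 69 min = 4,140 s.
Bytes = 96,000 samples/s × 4,140 s × 2 bytes/sample × 2 ch = 1,589,760,000 bytes.
1,589,760,000 / 1,073,741,824 = 1.5 GiB.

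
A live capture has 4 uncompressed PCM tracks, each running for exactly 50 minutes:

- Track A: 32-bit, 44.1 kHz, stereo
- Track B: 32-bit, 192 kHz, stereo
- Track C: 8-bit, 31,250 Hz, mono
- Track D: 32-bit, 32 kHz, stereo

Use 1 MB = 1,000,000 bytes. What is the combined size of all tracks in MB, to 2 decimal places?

6528.15 MB

exactly 50 minutes = 3,000 s.
Track A: 44,100 × 3,000 × 4 × 2 = 1,058,400,000 bytes.
Track B: 192,000 × 3,000 × 4 × 2 = 4,608,000,000 bytes.
Track C: 31,250 × 3,000 × 1 × 1 = 93,750,000 bytes.
Track D: 32,000 × 3,000 × 4 × 2 = 768,000,000 bytes.
Total = 6,528,150,000 bytes = 6528.15 MB.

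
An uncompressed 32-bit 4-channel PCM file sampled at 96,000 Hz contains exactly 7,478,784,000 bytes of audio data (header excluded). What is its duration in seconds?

4,869 seconds

Byte rate = 96,000 × 4 × 4 = 1,536,000 bytes/s.
Duration = 7,478,784,000 / 1,536,000 = 4,869 s.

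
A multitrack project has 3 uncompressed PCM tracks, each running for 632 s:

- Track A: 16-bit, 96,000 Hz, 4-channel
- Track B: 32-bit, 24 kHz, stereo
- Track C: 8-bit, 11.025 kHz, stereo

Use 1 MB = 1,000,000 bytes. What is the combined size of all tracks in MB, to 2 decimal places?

620.66 MB

Track A: 96,000 × 632 × 2 × 4 = 485,376,000 bytes.
Track B: 24,000 × 632 × 4 × 2 = 121,344,000 bytes.
Track C: 11,025 × 632 × 1 × 2 = 13,935,600 bytes.
Total = 620,655,600 bytes = 620.66 MB.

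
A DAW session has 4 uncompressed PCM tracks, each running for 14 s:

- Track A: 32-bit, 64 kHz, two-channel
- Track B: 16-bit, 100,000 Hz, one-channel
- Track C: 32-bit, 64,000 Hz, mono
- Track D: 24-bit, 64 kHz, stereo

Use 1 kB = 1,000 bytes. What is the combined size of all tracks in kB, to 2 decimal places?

18928.00 kB

Track A: 64,000 × 14 × 4 × 2 = 7,168,000 bytes.
Track B: 100,000 × 14 × 2 × 1 = 2,800,000 bytes.
Track C: 64,000 × 14 × 4 × 1 = 3,584,000 bytes.
Track D: 64,000 × 14 × 3 × 2 = 5,376,000 bytes.
Total = 18,928,000 bytes = 18928.00 kB.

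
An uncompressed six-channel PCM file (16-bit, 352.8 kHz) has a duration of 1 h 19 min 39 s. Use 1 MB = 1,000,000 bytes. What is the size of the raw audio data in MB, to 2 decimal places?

Duration = 1 h 19 min 39 s = 4,779 s.
Bytes = 352,800 samples/s × 4,779 s × 2 bytes/sample × 6 ch = 20,232,374,400 bytes.
20,232,374,400 / 1,000,000 = 20232.37 MB.

20232.37 MB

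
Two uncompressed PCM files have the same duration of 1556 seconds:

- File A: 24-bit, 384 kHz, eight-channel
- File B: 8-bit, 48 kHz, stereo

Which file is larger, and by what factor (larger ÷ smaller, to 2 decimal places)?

File A: 384,000 × 3 × 8 = 9,216,000 bytes/s.
File B: 48,000 × 1 × 2 = 96,000 bytes/s.
File A is larger; ratio = 14,340,096,000 / 149,376,000 = 96.00.

File A, by a factor of 96.00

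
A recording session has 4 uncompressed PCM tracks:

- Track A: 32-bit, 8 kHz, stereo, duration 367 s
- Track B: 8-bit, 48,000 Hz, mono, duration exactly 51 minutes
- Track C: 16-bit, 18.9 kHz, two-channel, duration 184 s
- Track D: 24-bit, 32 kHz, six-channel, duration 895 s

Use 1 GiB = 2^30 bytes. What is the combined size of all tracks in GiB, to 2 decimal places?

0.65 GiB

Track A: 8,000 × 367 × 4 × 2 = 23,488,000 bytes.
Track B: exactly 51 minutes = 3,060 s; 48,000 × 3,060 × 1 × 1 = 146,880,000 bytes.
Track C: 18,900 × 184 × 2 × 2 = 13,910,400 bytes.
Track D: 32,000 × 895 × 3 × 6 = 515,520,000 bytes.
Total = 699,798,400 bytes = 0.65 GiB.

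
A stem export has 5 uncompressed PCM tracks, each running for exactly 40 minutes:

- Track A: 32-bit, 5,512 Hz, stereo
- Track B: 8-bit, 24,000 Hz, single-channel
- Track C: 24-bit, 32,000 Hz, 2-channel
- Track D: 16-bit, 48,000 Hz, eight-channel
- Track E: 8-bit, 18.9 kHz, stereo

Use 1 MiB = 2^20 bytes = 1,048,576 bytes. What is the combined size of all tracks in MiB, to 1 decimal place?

2439.6 MiB

exactly 40 minutes = 2,400 s.
Track A: 5,512 × 2,400 × 4 × 2 = 105,830,400 bytes.
Track B: 24,000 × 2,400 × 1 × 1 = 57,600,000 bytes.
Track C: 32,000 × 2,400 × 3 × 2 = 460,800,000 bytes.
Track D: 48,000 × 2,400 × 2 × 8 = 1,843,200,000 bytes.
Track E: 18,900 × 2,400 × 1 × 2 = 90,720,000 bytes.
Total = 2,558,150,400 bytes = 2439.6 MiB.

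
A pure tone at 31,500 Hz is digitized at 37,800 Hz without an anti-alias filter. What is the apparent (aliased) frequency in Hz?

6,300 Hz

Nyquist = 37,800/2 = 18,900 Hz; 31,500 Hz exceeds it.
Alias = |31,500 − 1×37,800| = |31,500 − 37,800| = 6,300 Hz.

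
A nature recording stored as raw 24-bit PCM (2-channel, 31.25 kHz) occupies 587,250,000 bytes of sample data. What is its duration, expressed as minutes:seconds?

Byte rate = 31,250 × 3 × 2 = 187,500 bytes/s.
Duration = 587,250,000 / 187,500 = 3,132 s.
3,132 s = 52:12.

52:12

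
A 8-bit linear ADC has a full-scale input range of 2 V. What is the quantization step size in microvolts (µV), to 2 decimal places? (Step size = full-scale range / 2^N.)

7812.50 µV

2 V / 2^8 = 2 / 256 V = 7812.50 µV.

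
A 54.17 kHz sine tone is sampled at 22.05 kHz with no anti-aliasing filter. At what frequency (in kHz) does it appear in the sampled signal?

Nyquist = 22,050/2 = 11,025 Hz; 54,170 Hz exceeds it.
Alias = |54,170 − 2×22,050| = |54,170 − 44,100| = 10,070 Hz = 10.07 kHz.

10.07 kHz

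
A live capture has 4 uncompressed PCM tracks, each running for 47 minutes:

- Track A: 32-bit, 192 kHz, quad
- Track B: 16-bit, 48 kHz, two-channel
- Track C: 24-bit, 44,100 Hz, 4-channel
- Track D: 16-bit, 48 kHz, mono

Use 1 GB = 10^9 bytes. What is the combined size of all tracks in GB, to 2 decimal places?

47 minutes = 2,820 s.
Track A: 192,000 × 2,820 × 4 × 4 = 8,663,040,000 bytes.
Track B: 48,000 × 2,820 × 2 × 2 = 541,440,000 bytes.
Track C: 44,100 × 2,820 × 3 × 4 = 1,492,344,000 bytes.
Track D: 48,000 × 2,820 × 2 × 1 = 270,720,000 bytes.
Total = 10,967,544,000 bytes = 10.97 GB.

10.97 GB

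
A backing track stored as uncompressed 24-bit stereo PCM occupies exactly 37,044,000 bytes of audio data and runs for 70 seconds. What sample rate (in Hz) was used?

88,200 Hz

Bytes = sample_rate × seconds × bytes_per_sample × channels.
sample_rate = 37,044,000 / (70 × 3 × 2) = 37,044,000 / 420 = 88,200 Hz.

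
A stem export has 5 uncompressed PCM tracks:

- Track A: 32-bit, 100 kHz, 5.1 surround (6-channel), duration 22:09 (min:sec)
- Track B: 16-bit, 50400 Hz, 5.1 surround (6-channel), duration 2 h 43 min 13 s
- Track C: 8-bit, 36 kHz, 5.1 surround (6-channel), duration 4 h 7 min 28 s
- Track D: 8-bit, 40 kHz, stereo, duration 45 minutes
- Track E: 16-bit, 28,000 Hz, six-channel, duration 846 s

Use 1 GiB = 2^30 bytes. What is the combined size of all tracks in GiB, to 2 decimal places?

11.94 GiB

Track A: 22:09 (min:sec) = 1,329 s; 100,000 × 1,329 × 4 × 6 = 3,189,600,000 bytes.
Track B: 2 h 43 min 13 s = 9,793 s; 50,400 × 9,793 × 2 × 6 = 5,922,806,400 bytes.
Track C: 4 h 7 min 28 s = 14,848 s; 36,000 × 14,848 × 1 × 6 = 3,207,168,000 bytes.
Track D: 45 minutes = 2,700 s; 40,000 × 2,700 × 1 × 2 = 216,000,000 bytes.
Track E: 28,000 × 846 × 2 × 6 = 284,256,000 bytes.
Total = 12,819,830,400 bytes = 11.94 GiB.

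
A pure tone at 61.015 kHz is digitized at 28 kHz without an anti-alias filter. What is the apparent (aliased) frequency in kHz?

5.015 kHz

Nyquist = 28,000/2 = 14,000 Hz; 61,015 Hz exceeds it.
Alias = |61,015 − 2×28,000| = |61,015 − 56,000| = 5,015 Hz = 5.015 kHz.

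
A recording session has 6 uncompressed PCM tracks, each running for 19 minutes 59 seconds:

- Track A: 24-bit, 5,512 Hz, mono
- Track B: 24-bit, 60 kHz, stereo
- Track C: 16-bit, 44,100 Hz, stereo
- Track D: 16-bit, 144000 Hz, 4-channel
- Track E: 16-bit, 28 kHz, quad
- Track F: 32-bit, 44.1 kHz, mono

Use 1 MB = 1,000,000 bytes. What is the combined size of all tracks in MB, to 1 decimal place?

2524.3 MB

19 minutes 59 seconds = 1,199 s.
Track A: 5,512 × 1,199 × 3 × 1 = 19,826,664 bytes.
Track B: 60,000 × 1,199 × 3 × 2 = 431,640,000 bytes.
Track C: 44,100 × 1,199 × 2 × 2 = 211,503,600 bytes.
Track D: 144,000 × 1,199 × 2 × 4 = 1,381,248,000 bytes.
Track E: 28,000 × 1,199 × 2 × 4 = 268,576,000 bytes.
Track F: 44,100 × 1,199 × 4 × 1 = 211,503,600 bytes.
Total = 2,524,297,864 bytes = 2524.3 MB.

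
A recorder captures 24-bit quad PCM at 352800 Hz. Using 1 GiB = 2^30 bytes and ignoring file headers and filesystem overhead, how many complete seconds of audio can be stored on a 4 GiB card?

1,014 seconds

Uncompressed byte rate = 352,800 × 3 × 4 = 4,233,600 bytes/s.
Capacity = 4 × 1,073,741,824 = 4,294,967,296 bytes.
4,294,967,296 / 4,233,600 ≈ 1014.5 s → 1,014 seconds.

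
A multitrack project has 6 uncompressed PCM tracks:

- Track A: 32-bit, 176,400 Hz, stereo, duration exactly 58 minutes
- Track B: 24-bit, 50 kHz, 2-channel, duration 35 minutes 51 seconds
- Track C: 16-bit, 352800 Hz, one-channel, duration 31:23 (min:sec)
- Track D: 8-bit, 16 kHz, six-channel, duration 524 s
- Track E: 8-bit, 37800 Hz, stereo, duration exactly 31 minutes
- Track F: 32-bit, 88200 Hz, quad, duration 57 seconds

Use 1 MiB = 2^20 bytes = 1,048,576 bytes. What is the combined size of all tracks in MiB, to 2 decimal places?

6824.76 MiB

Track A: exactly 58 minutes = 3,480 s; 176,400 × 3,480 × 4 × 2 = 4,910,976,000 bytes.
Track B: 35 minutes 51 seconds = 2,151 s; 50,000 × 2,151 × 3 × 2 = 645,300,000 bytes.
Track C: 31:23 (min:sec) = 1,883 s; 352,800 × 1,883 × 2 × 1 = 1,328,644,800 bytes.
Track D: 16,000 × 524 × 1 × 6 = 50,304,000 bytes.
Track E: exactly 31 minutes = 1,860 s; 37,800 × 1,860 × 1 × 2 = 140,616,000 bytes.
Track F: 88,200 × 57 × 4 × 4 = 80,438,400 bytes.
Total = 7,156,279,200 bytes = 6824.76 MiB.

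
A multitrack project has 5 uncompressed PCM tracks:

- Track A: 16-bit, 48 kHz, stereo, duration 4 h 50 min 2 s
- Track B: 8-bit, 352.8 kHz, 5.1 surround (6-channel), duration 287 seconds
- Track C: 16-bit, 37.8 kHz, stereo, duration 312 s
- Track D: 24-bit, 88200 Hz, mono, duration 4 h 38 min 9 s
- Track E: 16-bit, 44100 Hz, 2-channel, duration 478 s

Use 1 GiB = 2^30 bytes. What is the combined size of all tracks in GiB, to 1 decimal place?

7.9 GiB

Track A: 4 h 50 min 2 s = 17,402 s; 48,000 × 17,402 × 2 × 2 = 3,341,184,000 bytes.
Track B: 352,800 × 287 × 1 × 6 = 607,521,600 bytes.
Track C: 37,800 × 312 × 2 × 2 = 47,174,400 bytes.
Track D: 4 h 38 min 9 s = 16,689 s; 88,200 × 16,689 × 3 × 1 = 4,415,909,400 bytes.
Track E: 44,100 × 478 × 2 × 2 = 84,319,200 bytes.
Total = 8,496,108,600 bytes = 7.9 GiB.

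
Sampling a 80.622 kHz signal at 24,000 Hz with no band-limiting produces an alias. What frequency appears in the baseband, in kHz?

Nyquist = 24,000/2 = 12,000 Hz; 80,622 Hz exceeds it.
Alias = |80,622 − 3×24,000| = |80,622 − 72,000| = 8,622 Hz = 8.622 kHz.

8.622 kHz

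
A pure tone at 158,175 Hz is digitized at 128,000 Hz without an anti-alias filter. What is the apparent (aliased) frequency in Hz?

Nyquist = 128,000/2 = 64,000 Hz; 158,175 Hz exceeds it.
Alias = |158,175 − 1×128,000| = |158,175 − 128,000| = 30,175 Hz.

30,175 Hz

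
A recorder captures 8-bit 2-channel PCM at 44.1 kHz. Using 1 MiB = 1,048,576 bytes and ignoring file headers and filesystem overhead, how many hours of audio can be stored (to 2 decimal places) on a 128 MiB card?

0.42 hours

Uncompressed byte rate = 44,100 × 1 × 2 = 88,200 bytes/s.
Capacity = 128 × 1,048,576 = 134,217,728 bytes.
134,217,728 / 88,200 ≈ 1521.74 s → 0.42 hours.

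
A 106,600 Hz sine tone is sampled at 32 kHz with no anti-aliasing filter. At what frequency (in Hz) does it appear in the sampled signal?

10,600 Hz

Nyquist = 32,000/2 = 16,000 Hz; 106,600 Hz exceeds it.
Alias = |106,600 − 3×32,000| = |106,600 − 96,000| = 10,600 Hz.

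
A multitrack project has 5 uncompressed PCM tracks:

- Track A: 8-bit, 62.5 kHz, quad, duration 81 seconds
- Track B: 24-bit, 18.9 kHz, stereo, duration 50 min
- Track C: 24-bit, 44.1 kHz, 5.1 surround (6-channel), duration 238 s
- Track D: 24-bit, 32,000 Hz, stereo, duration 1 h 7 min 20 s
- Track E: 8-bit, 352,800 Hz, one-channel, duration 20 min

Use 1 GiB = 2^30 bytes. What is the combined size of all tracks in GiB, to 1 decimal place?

Track A: 62,500 × 81 × 1 × 4 = 20,250,000 bytes.
Track B: 50 min = 3,000 s; 18,900 × 3,000 × 3 × 2 = 340,200,000 bytes.
Track C: 44,100 × 238 × 3 × 6 = 188,924,400 bytes.
Track D: 1 h 7 min 20 s = 4,040 s; 32,000 × 4,040 × 3 × 2 = 775,680,000 bytes.
Track E: 20 min = 1,200 s; 352,800 × 1,200 × 1 × 1 = 423,360,000 bytes.
Total = 1,748,414,400 bytes = 1.6 GiB.

1.6 GiB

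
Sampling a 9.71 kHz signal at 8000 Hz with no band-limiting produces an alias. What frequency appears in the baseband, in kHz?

1.71 kHz

Nyquist = 8,000/2 = 4,000 Hz; 9,710 Hz exceeds it.
Alias = |9,710 − 1×8,000| = |9,710 − 8,000| = 1,710 Hz = 1.71 kHz.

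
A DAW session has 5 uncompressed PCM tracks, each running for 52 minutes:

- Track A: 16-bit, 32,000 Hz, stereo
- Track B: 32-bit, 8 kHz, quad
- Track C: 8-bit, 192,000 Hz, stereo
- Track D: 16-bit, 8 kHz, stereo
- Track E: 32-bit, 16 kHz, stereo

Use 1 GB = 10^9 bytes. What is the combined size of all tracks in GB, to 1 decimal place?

2.5 GB

52 minutes = 3,120 s.
Track A: 32,000 × 3,120 × 2 × 2 = 399,360,000 bytes.
Track B: 8,000 × 3,120 × 4 × 4 = 399,360,000 bytes.
Track C: 192,000 × 3,120 × 1 × 2 = 1,198,080,000 bytes.
Track D: 8,000 × 3,120 × 2 × 2 = 99,840,000 bytes.
Track E: 16,000 × 3,120 × 4 × 2 = 399,360,000 bytes.
Total = 2,496,000,000 bytes = 2.5 GB.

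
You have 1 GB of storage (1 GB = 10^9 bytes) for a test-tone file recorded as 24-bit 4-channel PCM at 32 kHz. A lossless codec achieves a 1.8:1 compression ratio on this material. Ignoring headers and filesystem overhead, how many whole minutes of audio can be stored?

78 minutes

Uncompressed byte rate = 32,000 × 3 × 4 = 384,000 bytes/s.
After 1.8:1 compression, effective rate ≈ 213333.33 bytes/s.
Capacity = 1 × 1,000,000,000 = 1,000,000,000 bytes.
1,000,000,000 / effective rate ≈ 4687.5 s → 78 minutes.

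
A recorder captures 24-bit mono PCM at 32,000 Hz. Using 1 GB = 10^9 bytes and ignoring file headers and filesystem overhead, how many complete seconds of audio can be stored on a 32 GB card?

Uncompressed byte rate = 32,000 × 3 × 1 = 96,000 bytes/s.
Capacity = 32 × 1,000,000,000 = 32,000,000,000 bytes.
32,000,000,000 / 96,000 ≈ 333333.33 s → 333,333 seconds.

333,333 seconds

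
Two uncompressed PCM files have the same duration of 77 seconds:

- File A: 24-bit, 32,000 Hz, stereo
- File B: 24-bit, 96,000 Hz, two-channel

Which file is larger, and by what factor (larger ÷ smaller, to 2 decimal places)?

File A: 32,000 × 3 × 2 = 192,000 bytes/s.
File B: 96,000 × 3 × 2 = 576,000 bytes/s.
File B is larger; ratio = 44,352,000 / 14,784,000 = 3.00.

File B, by a factor of 3.00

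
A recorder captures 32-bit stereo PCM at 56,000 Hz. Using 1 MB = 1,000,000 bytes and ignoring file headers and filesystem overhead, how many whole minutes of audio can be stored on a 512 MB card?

19 minutes

Uncompressed byte rate = 56,000 × 4 × 2 = 448,000 bytes/s.
Capacity = 512 × 1,000,000 = 512,000,000 bytes.
512,000,000 / 448,000 ≈ 1142.86 s → 19 minutes.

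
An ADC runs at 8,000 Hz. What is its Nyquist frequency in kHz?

Nyquist frequency = sample rate / 2 = 8,000 / 2 = 4 kHz.

4 kHz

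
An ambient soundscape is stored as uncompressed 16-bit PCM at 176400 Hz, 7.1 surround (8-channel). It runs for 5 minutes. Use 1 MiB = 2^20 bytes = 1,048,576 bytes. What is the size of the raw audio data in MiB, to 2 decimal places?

Duration = 5 minutes = 300 s.
Bytes = 176,400 samples/s × 300 s × 2 bytes/sample × 8 ch = 846,720,000 bytes.
846,720,000 / 1,048,576 = 807.50 MiB.

807.50 MiB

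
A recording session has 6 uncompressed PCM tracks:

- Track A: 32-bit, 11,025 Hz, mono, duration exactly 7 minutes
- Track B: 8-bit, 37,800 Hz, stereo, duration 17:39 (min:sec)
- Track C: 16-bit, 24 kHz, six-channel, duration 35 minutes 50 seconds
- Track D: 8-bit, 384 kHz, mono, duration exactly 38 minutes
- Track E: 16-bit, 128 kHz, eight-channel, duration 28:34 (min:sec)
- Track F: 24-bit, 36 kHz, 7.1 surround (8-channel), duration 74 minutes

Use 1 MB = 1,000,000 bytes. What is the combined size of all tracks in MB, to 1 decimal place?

Track A: exactly 7 minutes = 420 s; 11,025 × 420 × 4 × 1 = 18,522,000 bytes.
Track B: 17:39 (min:sec) = 1,059 s; 37,800 × 1,059 × 1 × 2 = 80,060,400 bytes.
Track C: 35 minutes 50 seconds = 2,150 s; 24,000 × 2,150 × 2 × 6 = 619,200,000 bytes.
Track D: exactly 38 minutes = 2,280 s; 384,000 × 2,280 × 1 × 1 = 875,520,000 bytes.
Track E: 28:34 (min:sec) = 1,714 s; 128,000 × 1,714 × 2 × 8 = 3,510,272,000 bytes.
Track F: 74 minutes = 4,440 s; 36,000 × 4,440 × 3 × 8 = 3,836,160,000 bytes.
Total = 8,939,734,400 bytes = 8939.7 MB.

8939.7 MB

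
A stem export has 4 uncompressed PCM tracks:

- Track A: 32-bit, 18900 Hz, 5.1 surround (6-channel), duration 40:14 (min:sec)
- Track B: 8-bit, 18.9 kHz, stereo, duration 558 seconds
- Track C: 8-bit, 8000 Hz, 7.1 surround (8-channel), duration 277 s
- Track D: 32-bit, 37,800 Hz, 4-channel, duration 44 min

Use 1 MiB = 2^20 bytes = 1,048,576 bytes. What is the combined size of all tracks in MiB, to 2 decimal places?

2603.99 MiB

Track A: 40:14 (min:sec) = 2,414 s; 18,900 × 2,414 × 4 × 6 = 1,094,990,400 bytes.
Track B: 18,900 × 558 × 1 × 2 = 21,092,400 bytes.
Track C: 8,000 × 277 × 1 × 8 = 17,728,000 bytes.
Track D: 44 min = 2,640 s; 37,800 × 2,640 × 4 × 4 = 1,596,672,000 bytes.
Total = 2,730,482,800 bytes = 2603.99 MiB.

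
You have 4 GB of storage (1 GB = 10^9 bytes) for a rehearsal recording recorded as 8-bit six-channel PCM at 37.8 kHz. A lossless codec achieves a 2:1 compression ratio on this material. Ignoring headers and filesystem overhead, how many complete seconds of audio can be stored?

Uncompressed byte rate = 37,800 × 1 × 6 = 226,800 bytes/s.
After 2:1 compression, effective rate ≈ 113400 bytes/s.
Capacity = 4 × 1,000,000,000 = 4,000,000,000 bytes.
4,000,000,000 / effective rate ≈ 35273.37 s → 35,273 seconds.

35,273 seconds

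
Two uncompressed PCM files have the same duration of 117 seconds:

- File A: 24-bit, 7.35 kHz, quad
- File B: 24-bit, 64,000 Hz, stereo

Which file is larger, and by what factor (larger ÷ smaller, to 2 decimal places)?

File B, by a factor of 4.35

File A: 7,350 × 3 × 4 = 88,200 bytes/s.
File B: 64,000 × 3 × 2 = 384,000 bytes/s.
File B is larger; ratio = 44,928,000 / 10,319,400 = 4.35.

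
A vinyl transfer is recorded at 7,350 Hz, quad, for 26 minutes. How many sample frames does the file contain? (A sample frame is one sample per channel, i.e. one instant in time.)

11,466,000 sample frames

26 minutes = 1,560 s.
7,350 samples/s × 1,560 s = 11,466,000 frames.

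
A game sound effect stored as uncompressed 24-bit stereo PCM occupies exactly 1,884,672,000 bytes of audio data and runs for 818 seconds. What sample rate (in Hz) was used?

384,000 Hz

Bytes = sample_rate × seconds × bytes_per_sample × channels.
sample_rate = 1,884,672,000 / (818 × 3 × 2) = 1,884,672,000 / 4,908 = 384,000 Hz.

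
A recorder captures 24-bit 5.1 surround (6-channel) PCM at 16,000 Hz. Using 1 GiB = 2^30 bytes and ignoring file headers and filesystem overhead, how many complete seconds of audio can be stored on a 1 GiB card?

Uncompressed byte rate = 16,000 × 3 × 6 = 288,000 bytes/s.
Capacity = 1 × 1,073,741,824 = 1,073,741,824 bytes.
1,073,741,824 / 288,000 ≈ 3728.27 s → 3,728 seconds.

3,728 seconds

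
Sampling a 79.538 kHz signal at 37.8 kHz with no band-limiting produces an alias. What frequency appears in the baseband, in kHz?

3.938 kHz

Nyquist = 37,800/2 = 18,900 Hz; 79,538 Hz exceeds it.
Alias = |79,538 − 2×37,800| = |79,538 − 75,600| = 3,938 Hz = 3.938 kHz.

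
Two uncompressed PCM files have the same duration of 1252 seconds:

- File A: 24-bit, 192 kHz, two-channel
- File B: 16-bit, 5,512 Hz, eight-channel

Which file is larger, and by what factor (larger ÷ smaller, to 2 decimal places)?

File A: 192,000 × 3 × 2 = 1,152,000 bytes/s.
File B: 5,512 × 2 × 8 = 88,192 bytes/s.
File A is larger; ratio = 1,442,304,000 / 110,416,384 = 13.06.

File A, by a factor of 13.06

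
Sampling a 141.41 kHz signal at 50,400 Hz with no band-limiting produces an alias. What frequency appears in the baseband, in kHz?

9.79 kHz

Nyquist = 50,400/2 = 25,200 Hz; 141,410 Hz exceeds it.
Alias = |141,410 − 3×50,400| = |141,410 − 151,200| = 9,790 Hz = 9.79 kHz.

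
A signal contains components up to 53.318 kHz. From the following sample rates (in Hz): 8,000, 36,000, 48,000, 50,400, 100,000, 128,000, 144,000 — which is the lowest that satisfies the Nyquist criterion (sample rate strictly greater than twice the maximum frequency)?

Need sample rate > 2 × 53,318 = 106,636 Hz.
Lowest listed rate above 106,636 Hz is 128,000 Hz.

128,000 Hz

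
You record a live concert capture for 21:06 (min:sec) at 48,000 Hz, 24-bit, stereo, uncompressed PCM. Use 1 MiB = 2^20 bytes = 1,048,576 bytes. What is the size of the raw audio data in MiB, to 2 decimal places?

347.72 MiB

Duration = 21:06 (min:sec) = 1,266 s.
Bytes = 48,000 samples/s × 1,266 s × 3 bytes/sample × 2 ch = 364,608,000 bytes.
364,608,000 / 1,048,576 = 347.72 MiB.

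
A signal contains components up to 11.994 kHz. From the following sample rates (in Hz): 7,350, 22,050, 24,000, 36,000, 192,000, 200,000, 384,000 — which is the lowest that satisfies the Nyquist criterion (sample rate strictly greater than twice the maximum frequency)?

Need sample rate > 2 × 11,994 = 23,988 Hz.
Lowest listed rate above 23,988 Hz is 24,000 Hz.

24,000 Hz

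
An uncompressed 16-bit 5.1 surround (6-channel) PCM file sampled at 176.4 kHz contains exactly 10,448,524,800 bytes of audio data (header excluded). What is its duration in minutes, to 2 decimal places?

82.27 minutes

Byte rate = 176,400 × 2 × 6 = 2,116,800 bytes/s.
Duration = 10,448,524,800 / 2,116,800 = 4,936 s.
4,936 s / 60 = 82.27 minutes.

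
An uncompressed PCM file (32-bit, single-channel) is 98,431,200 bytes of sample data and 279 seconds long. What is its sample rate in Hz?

Bytes = sample_rate × seconds × bytes_per_sample × channels.
sample_rate = 98,431,200 / (279 × 4 × 1) = 98,431,200 / 1,116 = 88,200 Hz.

88,200 Hz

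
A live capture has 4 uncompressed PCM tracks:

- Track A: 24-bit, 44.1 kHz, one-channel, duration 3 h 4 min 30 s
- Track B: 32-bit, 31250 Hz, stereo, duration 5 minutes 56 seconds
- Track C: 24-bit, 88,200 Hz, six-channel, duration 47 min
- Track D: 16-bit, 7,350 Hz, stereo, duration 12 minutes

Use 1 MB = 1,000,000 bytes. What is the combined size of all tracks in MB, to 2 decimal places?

6051.76 MB

Track A: 3 h 4 min 30 s = 11,070 s; 44,100 × 11,070 × 3 × 1 = 1,464,561,000 bytes.
Track B: 5 minutes 56 seconds = 356 s; 31,250 × 356 × 4 × 2 = 89,000,000 bytes.
Track C: 47 min = 2,820 s; 88,200 × 2,820 × 3 × 6 = 4,477,032,000 bytes.
Track D: 12 minutes = 720 s; 7,350 × 720 × 2 × 2 = 21,168,000 bytes.
Total = 6,051,761,000 bytes = 6051.76 MB.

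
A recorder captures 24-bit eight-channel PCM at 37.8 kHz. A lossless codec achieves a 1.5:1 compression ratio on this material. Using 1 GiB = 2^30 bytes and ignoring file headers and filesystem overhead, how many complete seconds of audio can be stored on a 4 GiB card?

Uncompressed byte rate = 37,800 × 3 × 8 = 907,200 bytes/s.
After 1.5:1 compression, effective rate ≈ 604800 bytes/s.
Capacity = 4 × 1,073,741,824 = 4,294,967,296 bytes.
4,294,967,296 / effective rate ≈ 7101.47 s → 7,101 seconds.

7,101 seconds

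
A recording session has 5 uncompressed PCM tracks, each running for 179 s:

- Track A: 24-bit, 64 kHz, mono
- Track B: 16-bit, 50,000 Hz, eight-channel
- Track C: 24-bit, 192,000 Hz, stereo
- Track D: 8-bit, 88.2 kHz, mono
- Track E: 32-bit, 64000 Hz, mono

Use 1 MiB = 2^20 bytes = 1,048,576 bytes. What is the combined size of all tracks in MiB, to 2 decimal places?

Track A: 64,000 × 179 × 3 × 1 = 34,368,000 bytes.
Track B: 50,000 × 179 × 2 × 8 = 143,200,000 bytes.
Track C: 192,000 × 179 × 3 × 2 = 206,208,000 bytes.
Track D: 88,200 × 179 × 1 × 1 = 15,787,800 bytes.
Track E: 64,000 × 179 × 4 × 1 = 45,824,000 bytes.
Total = 445,387,800 bytes = 424.75 MiB.

424.75 MiB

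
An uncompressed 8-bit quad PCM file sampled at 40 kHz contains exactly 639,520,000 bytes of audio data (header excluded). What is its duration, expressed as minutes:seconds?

66:37

Byte rate = 40,000 × 1 × 4 = 160,000 bytes/s.
Duration = 639,520,000 / 160,000 = 3,997 s.
3,997 s = 66:37.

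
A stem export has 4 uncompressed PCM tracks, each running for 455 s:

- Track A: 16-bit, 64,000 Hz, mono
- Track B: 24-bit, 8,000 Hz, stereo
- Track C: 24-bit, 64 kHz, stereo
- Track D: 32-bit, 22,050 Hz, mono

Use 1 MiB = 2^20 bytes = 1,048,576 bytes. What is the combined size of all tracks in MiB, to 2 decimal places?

Track A: 64,000 × 455 × 2 × 1 = 58,240,000 bytes.
Track B: 8,000 × 455 × 3 × 2 = 21,840,000 bytes.
Track C: 64,000 × 455 × 3 × 2 = 174,720,000 bytes.
Track D: 22,050 × 455 × 4 × 1 = 40,131,000 bytes.
Total = 294,931,000 bytes = 281.27 MiB.

281.27 MiB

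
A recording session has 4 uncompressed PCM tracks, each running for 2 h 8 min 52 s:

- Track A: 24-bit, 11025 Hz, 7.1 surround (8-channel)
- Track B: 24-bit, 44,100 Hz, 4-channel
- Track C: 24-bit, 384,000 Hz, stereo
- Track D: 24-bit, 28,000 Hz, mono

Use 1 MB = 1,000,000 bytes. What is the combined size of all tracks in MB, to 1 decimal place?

24601.7 MB

2 h 8 min 52 s = 7,732 s.
Track A: 11,025 × 7,732 × 3 × 8 = 2,045,887,200 bytes.
Track B: 44,100 × 7,732 × 3 × 4 = 4,091,774,400 bytes.
Track C: 384,000 × 7,732 × 3 × 2 = 17,814,528,000 bytes.
Track D: 28,000 × 7,732 × 3 × 1 = 649,488,000 bytes.
Total = 24,601,677,600 bytes = 24601.7 MB.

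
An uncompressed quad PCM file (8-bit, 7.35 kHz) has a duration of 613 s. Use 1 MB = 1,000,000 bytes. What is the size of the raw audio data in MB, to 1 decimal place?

18.0 MB

Bytes = 7,350 samples/s × 613 s × 1 bytes/sample × 4 ch = 18,022,200 bytes.
18,022,200 / 1,000,000 = 18.0 MB.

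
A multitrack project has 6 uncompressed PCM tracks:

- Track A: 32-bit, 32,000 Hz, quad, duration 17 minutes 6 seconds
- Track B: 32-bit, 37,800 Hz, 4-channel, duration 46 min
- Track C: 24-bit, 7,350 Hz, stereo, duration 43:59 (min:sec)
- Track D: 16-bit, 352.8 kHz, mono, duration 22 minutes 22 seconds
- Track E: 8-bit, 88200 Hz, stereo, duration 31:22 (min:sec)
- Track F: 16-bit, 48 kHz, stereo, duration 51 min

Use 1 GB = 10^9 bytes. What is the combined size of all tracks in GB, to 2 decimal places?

4.18 GB

Track A: 17 minutes 6 seconds = 1,026 s; 32,000 × 1,026 × 4 × 4 = 525,312,000 bytes.
Track B: 46 min = 2,760 s; 37,800 × 2,760 × 4 × 4 = 1,669,248,000 bytes.
Track C: 43:59 (min:sec) = 2,639 s; 7,350 × 2,639 × 3 × 2 = 116,379,900 bytes.
Track D: 22 minutes 22 seconds = 1,342 s; 352,800 × 1,342 × 2 × 1 = 946,915,200 bytes.
Track E: 31:22 (min:sec) = 1,882 s; 88,200 × 1,882 × 1 × 2 = 331,984,800 bytes.
Track F: 51 min = 3,060 s; 48,000 × 3,060 × 2 × 2 = 587,520,000 bytes.
Total = 4,177,359,900 bytes = 4.18 GB.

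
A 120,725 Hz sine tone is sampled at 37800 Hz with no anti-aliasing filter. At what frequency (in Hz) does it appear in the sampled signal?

7,325 Hz

Nyquist = 37,800/2 = 18,900 Hz; 120,725 Hz exceeds it.
Alias = |120,725 − 3×37,800| = |120,725 − 113,400| = 7,325 Hz.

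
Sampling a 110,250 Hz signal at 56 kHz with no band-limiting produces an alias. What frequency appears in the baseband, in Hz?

1,750 Hz

Nyquist = 56,000/2 = 28,000 Hz; 110,250 Hz exceeds it.
Alias = |110,250 − 2×56,000| = |110,250 − 112,000| = 1,750 Hz.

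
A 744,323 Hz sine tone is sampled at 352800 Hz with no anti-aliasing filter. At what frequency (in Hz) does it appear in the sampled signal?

38,723 Hz

Nyquist = 352,800/2 = 176,400 Hz; 744,323 Hz exceeds it.
Alias = |744,323 − 2×352,800| = |744,323 − 705,600| = 38,723 Hz.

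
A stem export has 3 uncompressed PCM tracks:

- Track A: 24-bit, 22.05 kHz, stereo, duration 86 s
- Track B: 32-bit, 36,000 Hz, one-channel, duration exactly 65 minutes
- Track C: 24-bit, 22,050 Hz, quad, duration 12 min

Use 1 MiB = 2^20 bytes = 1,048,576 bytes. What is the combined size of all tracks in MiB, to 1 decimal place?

Track A: 22,050 × 86 × 3 × 2 = 11,377,800 bytes.
Track B: exactly 65 minutes = 3,900 s; 36,000 × 3,900 × 4 × 1 = 561,600,000 bytes.
Track C: 12 min = 720 s; 22,050 × 720 × 3 × 4 = 190,512,000 bytes.
Total = 763,489,800 bytes = 728.1 MiB.

728.1 MiB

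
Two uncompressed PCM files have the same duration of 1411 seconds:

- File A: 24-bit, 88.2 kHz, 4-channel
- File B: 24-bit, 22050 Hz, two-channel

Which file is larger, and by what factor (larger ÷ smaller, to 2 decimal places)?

File A: 88,200 × 3 × 4 = 1,058,400 bytes/s.
File B: 22,050 × 3 × 2 = 132,300 bytes/s.
File A is larger; ratio = 1,493,402,400 / 186,675,300 = 8.00.

File A, by a factor of 8.00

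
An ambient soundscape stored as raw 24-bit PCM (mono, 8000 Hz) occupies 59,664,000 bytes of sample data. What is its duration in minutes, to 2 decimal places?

Byte rate = 8,000 × 3 × 1 = 24,000 bytes/s.
Duration = 59,664,000 / 24,000 = 2,486 s.
2,486 s / 60 = 41.43 minutes.

41.43 minutes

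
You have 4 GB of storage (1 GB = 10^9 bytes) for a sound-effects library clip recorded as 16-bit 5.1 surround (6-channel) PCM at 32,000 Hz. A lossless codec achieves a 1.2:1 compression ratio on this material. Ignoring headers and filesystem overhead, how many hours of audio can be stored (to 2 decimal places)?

Uncompressed byte rate = 32,000 × 2 × 6 = 384,000 bytes/s.
After 1.2:1 compression, effective rate ≈ 320000 bytes/s.
Capacity = 4 × 1,000,000,000 = 4,000,000,000 bytes.
4,000,000,000 / effective rate ≈ 12500 s → 3.47 hours.

3.47 hours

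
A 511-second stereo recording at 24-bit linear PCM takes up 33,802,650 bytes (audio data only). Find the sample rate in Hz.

11,025 Hz

Bytes = sample_rate × seconds × bytes_per_sample × channels.
sample_rate = 33,802,650 / (511 × 3 × 2) = 33,802,650 / 3,066 = 11,025 Hz.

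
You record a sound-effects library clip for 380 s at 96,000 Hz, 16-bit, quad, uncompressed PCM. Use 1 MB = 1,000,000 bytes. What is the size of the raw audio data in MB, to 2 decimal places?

Bytes = 96,000 samples/s × 380 s × 2 bytes/sample × 4 ch = 291,840,000 bytes.
291,840,000 / 1,000,000 = 291.84 MB.

291.84 MB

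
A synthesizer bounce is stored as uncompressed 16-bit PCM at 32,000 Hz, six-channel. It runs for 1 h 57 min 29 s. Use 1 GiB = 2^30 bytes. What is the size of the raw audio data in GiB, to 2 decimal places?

Duration = 1 h 57 min 29 s = 7,049 s.
Bytes = 32,000 samples/s × 7,049 s × 2 bytes/sample × 6 ch = 2,706,816,000 bytes.
2,706,816,000 / 1,073,741,824 = 2.52 GiB.

2.52 GiB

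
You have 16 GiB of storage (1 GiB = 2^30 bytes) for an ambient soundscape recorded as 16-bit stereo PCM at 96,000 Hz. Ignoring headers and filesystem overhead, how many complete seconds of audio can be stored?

44,739 seconds

Uncompressed byte rate = 96,000 × 2 × 2 = 384,000 bytes/s.
Capacity = 16 × 1,073,741,824 = 17,179,869,184 bytes.
17,179,869,184 / 384,000 ≈ 44739.24 s → 44,739 seconds.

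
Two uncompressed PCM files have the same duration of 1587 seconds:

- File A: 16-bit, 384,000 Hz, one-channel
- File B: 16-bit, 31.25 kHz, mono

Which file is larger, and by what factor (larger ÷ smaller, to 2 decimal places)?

File A: 384,000 × 2 × 1 = 768,000 bytes/s.
File B: 31,250 × 2 × 1 = 62,500 bytes/s.
File A is larger; ratio = 1,218,816,000 / 99,187,500 = 12.29.

File A, by a factor of 12.29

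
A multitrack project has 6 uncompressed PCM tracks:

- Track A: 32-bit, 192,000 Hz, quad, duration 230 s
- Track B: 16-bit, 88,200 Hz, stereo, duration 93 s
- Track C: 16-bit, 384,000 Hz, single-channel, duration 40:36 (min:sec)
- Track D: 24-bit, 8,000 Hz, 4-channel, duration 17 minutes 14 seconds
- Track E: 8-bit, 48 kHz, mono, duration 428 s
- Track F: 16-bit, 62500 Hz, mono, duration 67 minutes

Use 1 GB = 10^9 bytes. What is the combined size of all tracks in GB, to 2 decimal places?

3.23 GB

Track A: 192,000 × 230 × 4 × 4 = 706,560,000 bytes.
Track B: 88,200 × 93 × 2 × 2 = 32,810,400 bytes.
Track C: 40:36 (min:sec) = 2,436 s; 384,000 × 2,436 × 2 × 1 = 1,870,848,000 bytes.
Track D: 17 minutes 14 seconds = 1,034 s; 8,000 × 1,034 × 3 × 4 = 99,264,000 bytes.
Track E: 48,000 × 428 × 1 × 1 = 20,544,000 bytes.
Track F: 67 minutes = 4,020 s; 62,500 × 4,020 × 2 × 1 = 502,500,000 bytes.
Total = 3,232,526,400 bytes = 3.23 GB.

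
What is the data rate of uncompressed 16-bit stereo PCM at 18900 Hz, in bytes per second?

75,600 bytes/s

Bit rate = 18,900 × 16 × 2 = 604,800 bits/s.
604,800 / 8 = 75,600 bytes/s.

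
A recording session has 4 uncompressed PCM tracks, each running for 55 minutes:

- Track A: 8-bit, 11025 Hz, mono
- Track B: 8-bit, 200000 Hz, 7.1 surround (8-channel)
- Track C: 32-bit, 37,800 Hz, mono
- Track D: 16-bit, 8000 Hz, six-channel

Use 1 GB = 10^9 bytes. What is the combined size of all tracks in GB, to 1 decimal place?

6.1 GB

55 minutes = 3,300 s.
Track A: 11,025 × 3,300 × 1 × 1 = 36,382,500 bytes.
Track B: 200,000 × 3,300 × 1 × 8 = 5,280,000,000 bytes.
Track C: 37,800 × 3,300 × 4 × 1 = 498,960,000 bytes.
Track D: 8,000 × 3,300 × 2 × 6 = 316,800,000 bytes.
Total = 6,132,142,500 bytes = 6.1 GB.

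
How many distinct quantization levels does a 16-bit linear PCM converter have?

2^16 = 65,536.

65,536 levels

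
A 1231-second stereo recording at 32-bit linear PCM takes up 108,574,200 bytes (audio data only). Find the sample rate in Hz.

Bytes = sample_rate × seconds × bytes_per_sample × channels.
sample_rate = 108,574,200 / (1,231 × 4 × 2) = 108,574,200 / 9,848 = 11,025 Hz.

11,025 Hz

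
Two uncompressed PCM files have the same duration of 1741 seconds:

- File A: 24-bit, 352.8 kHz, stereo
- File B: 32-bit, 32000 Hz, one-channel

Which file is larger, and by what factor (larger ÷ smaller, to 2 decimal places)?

File A, by a factor of 16.54

File A: 352,800 × 3 × 2 = 2,116,800 bytes/s.
File B: 32,000 × 4 × 1 = 128,000 bytes/s.
File A is larger; ratio = 3,685,348,800 / 222,848,000 = 16.54.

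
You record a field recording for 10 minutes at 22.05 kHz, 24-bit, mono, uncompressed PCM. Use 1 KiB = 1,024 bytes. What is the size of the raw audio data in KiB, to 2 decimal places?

38759.77 KiB

Duration = 10 minutes = 600 s.
Bytes = 22,050 samples/s × 600 s × 3 bytes/sample × 1 ch = 39,690,000 bytes.
39,690,000 / 1,024 = 38759.77 KiB.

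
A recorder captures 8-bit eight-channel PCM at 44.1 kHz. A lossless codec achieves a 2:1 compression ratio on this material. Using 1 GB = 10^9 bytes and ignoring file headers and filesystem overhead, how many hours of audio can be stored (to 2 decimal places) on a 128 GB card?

Uncompressed byte rate = 44,100 × 1 × 8 = 352,800 bytes/s.
After 2:1 compression, effective rate ≈ 176400 bytes/s.
Capacity = 128 × 1,000,000,000 = 128,000,000,000 bytes.
128,000,000,000 / effective rate ≈ 725623.58 s → 201.56 hours.

201.56 hours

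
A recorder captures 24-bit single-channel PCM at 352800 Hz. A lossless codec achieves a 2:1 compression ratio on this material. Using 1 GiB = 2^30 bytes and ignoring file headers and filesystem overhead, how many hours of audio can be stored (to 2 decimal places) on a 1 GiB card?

0.56 hours

Uncompressed byte rate = 352,800 × 3 × 1 = 1,058,400 bytes/s.
After 2:1 compression, effective rate ≈ 529200 bytes/s.
Capacity = 1 × 1,073,741,824 = 1,073,741,824 bytes.
1,073,741,824 / effective rate ≈ 2028.99 s → 0.56 hours.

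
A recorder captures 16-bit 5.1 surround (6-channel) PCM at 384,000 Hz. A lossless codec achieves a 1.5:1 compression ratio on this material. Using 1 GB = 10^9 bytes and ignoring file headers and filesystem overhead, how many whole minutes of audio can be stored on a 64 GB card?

347 minutes

Uncompressed byte rate = 384,000 × 2 × 6 = 4,608,000 bytes/s.
After 1.5:1 compression, effective rate ≈ 3072000 bytes/s.
Capacity = 64 × 1,000,000,000 = 64,000,000,000 bytes.
64,000,000,000 / effective rate ≈ 20833.33 s → 347 minutes.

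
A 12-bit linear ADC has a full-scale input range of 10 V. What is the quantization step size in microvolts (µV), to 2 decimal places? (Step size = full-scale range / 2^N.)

10 V / 2^12 = 10 / 4,096 V = 2441.41 µV.

2441.41 µV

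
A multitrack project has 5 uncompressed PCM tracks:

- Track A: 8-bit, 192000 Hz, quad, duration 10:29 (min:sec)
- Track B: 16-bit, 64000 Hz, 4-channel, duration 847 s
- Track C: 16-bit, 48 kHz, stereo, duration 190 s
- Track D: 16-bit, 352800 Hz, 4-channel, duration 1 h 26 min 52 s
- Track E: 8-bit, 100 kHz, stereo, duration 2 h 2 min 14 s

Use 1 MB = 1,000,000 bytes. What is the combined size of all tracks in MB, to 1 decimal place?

Track A: 10:29 (min:sec) = 629 s; 192,000 × 629 × 1 × 4 = 483,072,000 bytes.
Track B: 64,000 × 847 × 2 × 4 = 433,664,000 bytes.
Track C: 48,000 × 190 × 2 × 2 = 36,480,000 bytes.
Track D: 1 h 26 min 52 s = 5,212 s; 352,800 × 5,212 × 2 × 4 = 14,710,348,800 bytes.
Track E: 2 h 2 min 14 s = 7,334 s; 100,000 × 7,334 × 1 × 2 = 1,466,800,000 bytes.
Total = 17,130,364,800 bytes = 17130.4 MB.

17130.4 MB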